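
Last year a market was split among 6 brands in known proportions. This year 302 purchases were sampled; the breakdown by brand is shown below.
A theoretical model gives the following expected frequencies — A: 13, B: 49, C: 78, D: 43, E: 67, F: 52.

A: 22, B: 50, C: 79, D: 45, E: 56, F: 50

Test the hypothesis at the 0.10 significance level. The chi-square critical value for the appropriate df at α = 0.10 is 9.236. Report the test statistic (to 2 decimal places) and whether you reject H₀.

cat         O        E   (O−E)²/E
A          22       13      6.231
B          50       49      0.020
C          79       78      0.013
D          45       43      0.093
E          56       67      1.806
F          50       52      0.077
Sum = 8.24
df = 5. Since 8.24 < 9.236, we do not reject H₀.

8.24; do not reject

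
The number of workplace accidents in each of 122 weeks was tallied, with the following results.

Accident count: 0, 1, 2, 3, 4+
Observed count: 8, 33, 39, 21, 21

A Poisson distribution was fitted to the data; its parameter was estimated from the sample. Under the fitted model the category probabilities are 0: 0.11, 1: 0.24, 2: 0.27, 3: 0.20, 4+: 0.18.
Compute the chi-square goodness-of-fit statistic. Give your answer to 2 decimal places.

Expected counts E_i = n·p_i: 122×0.11 = 13.42, 122×0.24 = 29.28, 122×0.27 = 32.94, 122×0.20 = 24.4, 122×0.18 = 21.96.
0: (8 − 13.42)²/13.42 = 29.3764/13.42 = 2.189
1: (33 − 29.28)²/29.28 = 13.8384/29.28 = 0.473
2: (39 − 32.94)²/32.94 = 36.7236/32.94 = 1.115
3: (21 − 24.4)²/24.4 = 11.56/24.4 = 0.474
4+: (21 − 21.96)²/21.96 = 0.9216/21.96 = 0.042
Sum = 4.29

4.29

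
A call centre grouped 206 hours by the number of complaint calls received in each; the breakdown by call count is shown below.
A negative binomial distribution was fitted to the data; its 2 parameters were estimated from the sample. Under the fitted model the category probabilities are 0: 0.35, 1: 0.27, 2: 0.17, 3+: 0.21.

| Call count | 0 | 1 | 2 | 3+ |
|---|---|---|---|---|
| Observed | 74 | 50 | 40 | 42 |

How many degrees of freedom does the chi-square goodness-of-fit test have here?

There are k = 4 categories and 2 parameters estimated from the data, so df = 4 − 1 − 2 = 1.

1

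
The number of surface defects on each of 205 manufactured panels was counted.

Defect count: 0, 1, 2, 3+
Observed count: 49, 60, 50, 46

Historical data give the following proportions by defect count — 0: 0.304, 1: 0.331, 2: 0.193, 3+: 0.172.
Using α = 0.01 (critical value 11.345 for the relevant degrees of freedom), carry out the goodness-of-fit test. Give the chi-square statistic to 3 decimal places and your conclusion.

Expected counts E_i = n·p_i: 205×0.304 = 62.32, 205×0.331 = 67.855, 205×0.193 = 39.565, 205×0.172 = 35.26.
χ² = (49−62.32)²/62.32 + (60−67.855)²/67.855 + (50−39.565)²/39.565 + (46−35.26)²/35.26
   = 2.8470 + 0.9093 + 2.7522 + 3.2713
Sum = 9.780
df = 3. Since 9.780 < 11.345, we do not reject H₀.

9.780; do not reject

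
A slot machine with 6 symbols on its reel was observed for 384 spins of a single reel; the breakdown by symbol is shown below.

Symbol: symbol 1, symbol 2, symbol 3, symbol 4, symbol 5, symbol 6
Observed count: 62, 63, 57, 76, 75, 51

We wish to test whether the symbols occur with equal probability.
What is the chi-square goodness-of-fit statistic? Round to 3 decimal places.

7.625

Under H₀ each category has probability 1/6, so each expected count is 384/6 = 64.
cat           O        E   (O−E)²/E
symbol 1     62       64     0.0625
symbol 2     63       64     0.0156
symbol 3     57       64     0.7656
symbol 4     76       64     2.2500
symbol 5     75       64     1.8906
symbol 6     51       64     2.6406
Sum = 7.625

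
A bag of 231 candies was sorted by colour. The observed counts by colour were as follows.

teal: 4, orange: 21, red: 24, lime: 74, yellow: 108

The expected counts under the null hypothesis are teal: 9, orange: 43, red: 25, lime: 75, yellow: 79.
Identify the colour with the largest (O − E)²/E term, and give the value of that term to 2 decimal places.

orange, 11.26

χ² = (4−9)²/9 + (21−43)²/43 + (24−25)²/25 + (74−75)²/75 + (108−79)²/79
   = 2.778 + 11.256 + 0.040 + 0.013 + 10.646
The largest term is for orange: 11.26.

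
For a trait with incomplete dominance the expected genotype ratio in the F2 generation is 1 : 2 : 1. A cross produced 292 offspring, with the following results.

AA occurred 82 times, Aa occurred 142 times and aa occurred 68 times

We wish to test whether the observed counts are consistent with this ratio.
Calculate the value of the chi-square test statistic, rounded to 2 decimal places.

1.56

Ratio total = 4. Expected counts: 292×1/4 = 73, 292×2/4 = 146, 292×1/4 = 73.
cat         O        E   (O−E)²/E
AA         82       73      1.110
Aa        142      146      0.110
aa         68       73      0.342
Sum = 1.56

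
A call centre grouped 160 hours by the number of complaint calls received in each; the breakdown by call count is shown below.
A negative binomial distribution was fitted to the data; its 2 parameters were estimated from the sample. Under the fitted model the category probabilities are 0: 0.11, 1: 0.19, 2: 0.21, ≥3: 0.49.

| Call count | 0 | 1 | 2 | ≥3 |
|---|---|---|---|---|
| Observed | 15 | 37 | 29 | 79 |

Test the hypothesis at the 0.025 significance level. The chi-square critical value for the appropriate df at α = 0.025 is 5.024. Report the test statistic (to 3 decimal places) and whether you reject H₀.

Expected counts E_i = n·p_i: 160×0.11 = 17.6, 160×0.19 = 30.4, 160×0.21 = 33.6, 160×0.49 = 78.4.
cat         O        E   (O−E)²/E
0          15     17.6     0.3841
1          37     30.4     1.4329
2          29     33.6     0.6298
≥3         79     78.4     0.0046
Sum = 2.451
df = 1. Since 2.451 < 5.024, we do not reject H₀.

2.451; do not reject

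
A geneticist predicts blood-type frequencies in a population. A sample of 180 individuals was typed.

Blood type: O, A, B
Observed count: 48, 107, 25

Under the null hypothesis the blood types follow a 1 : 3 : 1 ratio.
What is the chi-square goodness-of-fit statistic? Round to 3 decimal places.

7.370

Ratio total = 5. Expected counts: 180×1/5 = 36, 180×3/5 = 108, 180×1/5 = 36.
cat         O        E   (O−E)²/E
O          48       36     4.0000
A         107      108     0.0093
B          25       36     3.3611
Sum = 7.370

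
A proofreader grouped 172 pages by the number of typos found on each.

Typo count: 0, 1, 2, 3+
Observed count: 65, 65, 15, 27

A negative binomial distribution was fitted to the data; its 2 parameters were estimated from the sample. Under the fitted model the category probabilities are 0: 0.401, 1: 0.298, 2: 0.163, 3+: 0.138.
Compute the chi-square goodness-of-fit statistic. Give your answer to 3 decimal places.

Expected counts E_i = n·p_i: 172×0.401 = 68.972, 172×0.298 = 51.256, 172×0.163 = 28.036, 172×0.138 = 23.736.
0: (65 − 68.972)²/68.972 = 15.776784/68.972 = 0.2287
1: (65 − 51.256)²/51.256 = 188.897536/51.256 = 3.6854
2: (15 − 28.036)²/28.036 = 169.937296/28.036 = 6.0614
3+: (27 − 23.736)²/23.736 = 10.653696/23.736 = 0.4488
Sum = 10.424

10.424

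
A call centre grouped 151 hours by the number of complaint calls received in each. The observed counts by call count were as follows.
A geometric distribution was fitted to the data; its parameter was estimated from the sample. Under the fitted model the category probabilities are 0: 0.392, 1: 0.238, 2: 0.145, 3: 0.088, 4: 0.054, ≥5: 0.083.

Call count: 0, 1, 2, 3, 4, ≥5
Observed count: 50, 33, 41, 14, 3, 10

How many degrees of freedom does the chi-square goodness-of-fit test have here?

There are k = 6 categories and 1 parameter estimated from the data, so df = 6 − 1 − 1 = 4.

4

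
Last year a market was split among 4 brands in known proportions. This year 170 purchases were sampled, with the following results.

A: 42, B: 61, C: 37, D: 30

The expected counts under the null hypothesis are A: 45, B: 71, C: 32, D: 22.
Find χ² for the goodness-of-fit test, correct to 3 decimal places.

A: (42 − 45)²/45 = 9/45 = 0.2000
B: (61 − 71)²/71 = 100/71 = 1.4085
C: (37 − 32)²/32 = 25/32 = 0.7813
D: (30 − 22)²/22 = 64/22 = 2.9091
Sum = 5.299

5.299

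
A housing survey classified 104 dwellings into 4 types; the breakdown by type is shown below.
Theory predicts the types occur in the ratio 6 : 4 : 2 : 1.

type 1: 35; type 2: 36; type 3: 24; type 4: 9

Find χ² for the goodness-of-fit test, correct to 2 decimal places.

Ratio total = 13. Expected counts: 104×6/13 = 48, 104×4/13 = 32, 104×2/13 = 16, 104×1/13 = 8.
χ² = (35−48)²/48 + (36−32)²/32 + (24−16)²/16 + (9−8)²/8
   = 3.521 + 0.500 + 4.000 + 0.125
Sum = 8.15

8.15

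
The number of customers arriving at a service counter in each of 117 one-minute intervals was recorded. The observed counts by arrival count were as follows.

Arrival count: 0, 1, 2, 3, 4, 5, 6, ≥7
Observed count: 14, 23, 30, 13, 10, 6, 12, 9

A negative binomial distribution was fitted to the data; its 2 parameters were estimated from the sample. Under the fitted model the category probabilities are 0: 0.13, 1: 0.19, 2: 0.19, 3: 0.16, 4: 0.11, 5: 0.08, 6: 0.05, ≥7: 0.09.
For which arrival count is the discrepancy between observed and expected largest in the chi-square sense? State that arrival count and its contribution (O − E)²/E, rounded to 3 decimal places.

6, 6.465

Expected counts E_i = n·p_i: 117×0.13 = 15.21, 117×0.19 = 22.23, 117×0.19 = 22.23, 117×0.16 = 18.72, 117×0.11 = 12.87, 117×0.08 = 9.36, 117×0.05 = 5.85, 117×0.09 = 10.53.
χ² = (14−15.21)²/15.21 + (23−22.23)²/22.23 + (30−22.23)²/22.23 + (13−18.72)²/18.72 + (10−12.87)²/12.87 + (6−9.36)²/9.36 + (12−5.85)²/5.85 + (9−10.53)²/10.53
   = 0.0963 + 0.0267 + 2.7158 + 1.7478 + 0.6400 + 1.2062 + 6.4654 + 0.2223
The largest term is for 6: 6.465.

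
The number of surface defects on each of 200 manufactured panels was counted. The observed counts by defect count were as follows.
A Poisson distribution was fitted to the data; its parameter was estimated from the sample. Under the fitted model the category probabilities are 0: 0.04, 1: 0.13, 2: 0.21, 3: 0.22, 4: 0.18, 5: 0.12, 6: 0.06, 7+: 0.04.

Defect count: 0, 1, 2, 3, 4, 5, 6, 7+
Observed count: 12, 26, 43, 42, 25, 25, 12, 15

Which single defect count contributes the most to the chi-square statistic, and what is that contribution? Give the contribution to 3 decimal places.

Expected counts E_i = n·p_i: 200×0.04 = 8, 200×0.13 = 26, 200×0.21 = 42, 200×0.22 = 44, 200×0.18 = 36, 200×0.12 = 24, 200×0.06 = 12, 200×0.04 = 8.
cat         O        E   (O−E)²/E
0          12        8     2.0000
1          26       26     0.0000
2          43       42     0.0238
3          42       44     0.0909
4          25       36     3.3611
5          25       24     0.0417
6          12       12     0.0000
7+         15        8     6.1250
The largest term is for 7+: 6.125.

7+, 6.125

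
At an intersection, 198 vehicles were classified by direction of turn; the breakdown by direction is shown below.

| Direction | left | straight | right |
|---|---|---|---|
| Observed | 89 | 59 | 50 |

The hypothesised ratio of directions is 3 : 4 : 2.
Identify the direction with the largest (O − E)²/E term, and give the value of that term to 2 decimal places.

Ratio total = 9. Expected counts: 198×3/9 = 66, 198×4/9 = 88, 198×2/9 = 44.
cat           O        E   (O−E)²/E
left         89       66      8.015
straight     59       88      9.557
right        50       44      0.818
The largest term is for straight: 9.56.

straight, 9.56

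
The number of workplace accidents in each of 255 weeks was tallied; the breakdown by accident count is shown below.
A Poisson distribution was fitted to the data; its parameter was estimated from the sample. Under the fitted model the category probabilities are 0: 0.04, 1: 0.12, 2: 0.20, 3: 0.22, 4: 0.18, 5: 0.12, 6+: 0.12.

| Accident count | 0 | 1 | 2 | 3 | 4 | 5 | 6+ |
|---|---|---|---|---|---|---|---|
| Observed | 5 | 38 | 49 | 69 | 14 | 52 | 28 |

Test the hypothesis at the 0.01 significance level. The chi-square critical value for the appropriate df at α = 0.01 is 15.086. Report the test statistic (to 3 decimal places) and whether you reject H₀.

44.842; reject

Expected counts E_i = n·p_i: 255×0.04 = 10.2, 255×0.12 = 30.6, 255×0.20 = 51, 255×0.22 = 56.1, 255×0.18 = 45.9, 255×0.12 = 30.6, 255×0.12 = 30.6.
cat         O        E   (O−E)²/E
0           5     10.2     2.6510
1          38     30.6     1.7895
2          49       51     0.0784
3          69     56.1     2.9663
4          14     45.9    22.1702
5          52     30.6    14.9660
6+         28     30.6     0.2209
Sum = 44.842
df = 5. Since 44.842 > 15.086, we reject H₀.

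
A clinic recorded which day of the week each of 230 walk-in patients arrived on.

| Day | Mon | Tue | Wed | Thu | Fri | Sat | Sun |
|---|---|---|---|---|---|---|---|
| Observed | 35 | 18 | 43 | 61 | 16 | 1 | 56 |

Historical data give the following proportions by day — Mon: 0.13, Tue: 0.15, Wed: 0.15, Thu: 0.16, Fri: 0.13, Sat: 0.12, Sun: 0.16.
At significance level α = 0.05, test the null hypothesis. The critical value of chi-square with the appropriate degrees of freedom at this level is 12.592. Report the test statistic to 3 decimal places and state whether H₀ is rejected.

Expected counts E_i = n·p_i: 230×0.13 = 29.9, 230×0.15 = 34.5, 230×0.15 = 34.5, 230×0.16 = 36.8, 230×0.13 = 29.9, 230×0.12 = 27.6, 230×0.16 = 36.8.
χ² = (35−29.9)²/29.9 + (18−34.5)²/34.5 + (43−34.5)²/34.5 + (61−36.8)²/36.8 + (16−29.9)²/29.9 + (1−27.6)²/27.6 + (56−36.8)²/36.8
   = 0.8699 + 7.8913 + 2.0942 + 15.9141 + 6.4619 + 25.6362 + 10.0174
Sum = 68.885
df = 6. Since 68.885 > 12.592, we reject H₀.

68.885; reject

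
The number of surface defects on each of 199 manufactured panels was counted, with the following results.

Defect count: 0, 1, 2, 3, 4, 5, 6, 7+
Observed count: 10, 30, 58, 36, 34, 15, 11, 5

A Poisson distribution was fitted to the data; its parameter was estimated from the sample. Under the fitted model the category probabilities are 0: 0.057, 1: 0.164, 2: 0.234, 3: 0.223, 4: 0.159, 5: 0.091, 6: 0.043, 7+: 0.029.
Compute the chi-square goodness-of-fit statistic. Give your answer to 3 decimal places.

Expected counts E_i = n·p_i: 199×0.057 = 11.343, 199×0.164 = 32.636, 199×0.234 = 46.566, 199×0.223 = 44.377, 199×0.159 = 31.641, 199×0.091 = 18.109, 199×0.043 = 8.557, 199×0.029 = 5.771.
0: (10 − 11.343)²/11.343 = 1.803649/11.343 = 0.1590
1: (30 − 32.636)²/32.636 = 6.948496/32.636 = 0.2129
2: (58 − 46.566)²/46.566 = 130.736356/46.566 = 2.8075
3: (36 − 44.377)²/44.377 = 70.174129/44.377 = 1.5813
4: (34 − 31.641)²/31.641 = 5.564881/31.641 = 0.1759
5: (15 − 18.109)²/18.109 = 9.665881/18.109 = 0.5338
6: (11 − 8.557)²/8.557 = 5.968249/8.557 = 0.6975
7+: (5 − 5.771)²/5.771 = 0.594441/5.771 = 0.1030
Sum = 6.271

6.271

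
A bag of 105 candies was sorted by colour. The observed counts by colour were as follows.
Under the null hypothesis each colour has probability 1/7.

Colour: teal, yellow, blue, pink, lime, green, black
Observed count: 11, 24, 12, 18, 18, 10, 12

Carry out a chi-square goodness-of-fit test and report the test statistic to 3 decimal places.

10.533

Expected count for each of the 7 categories: 105/7 = 15.
χ² = (11−15)²/15 + (24−15)²/15 + (12−15)²/15 + (18−15)²/15 + (18−15)²/15 + (10−15)²/15 + (12−15)²/15
   = 1.0667 + 5.4000 + 0.6000 + 0.6000 + 0.6000 + 1.6667 + 0.6000
Sum = 10.533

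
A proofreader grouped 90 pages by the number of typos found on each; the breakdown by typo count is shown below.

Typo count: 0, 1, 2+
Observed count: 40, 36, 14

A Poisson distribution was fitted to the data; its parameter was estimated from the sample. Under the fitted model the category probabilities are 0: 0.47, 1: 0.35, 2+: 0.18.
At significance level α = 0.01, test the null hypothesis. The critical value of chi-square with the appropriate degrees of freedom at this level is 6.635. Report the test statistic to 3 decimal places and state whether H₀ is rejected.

Expected counts E_i = n·p_i: 90×0.47 = 42.3, 90×0.35 = 31.5, 90×0.18 = 16.2.
0: (40 − 42.3)²/42.3 = 5.29/42.3 = 0.1251
1: (36 − 31.5)²/31.5 = 20.25/31.5 = 0.6429
2+: (14 − 16.2)²/16.2 = 4.84/16.2 = 0.2988
Sum = 1.067
df = 1. Since 1.067 < 6.635, we do not reject H₀.

1.067; do not reject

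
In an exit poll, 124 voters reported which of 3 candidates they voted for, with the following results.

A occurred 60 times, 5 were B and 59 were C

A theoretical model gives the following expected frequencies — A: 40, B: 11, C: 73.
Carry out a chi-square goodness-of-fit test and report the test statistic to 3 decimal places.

cat         O        E   (O−E)²/E
A          60       40    10.0000
B           5       11     3.2727
C          59       73     2.6849
Sum = 15.958

15.958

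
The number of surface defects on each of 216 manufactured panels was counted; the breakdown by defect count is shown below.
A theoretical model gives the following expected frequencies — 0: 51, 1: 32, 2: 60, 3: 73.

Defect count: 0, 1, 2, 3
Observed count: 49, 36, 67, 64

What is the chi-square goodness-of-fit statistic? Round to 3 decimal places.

χ² = (49−51)²/51 + (36−32)²/32 + (67−60)²/60 + (64−73)²/73
   = 0.0784 + 0.5000 + 0.8167 + 1.1096
Sum = 2.505

2.505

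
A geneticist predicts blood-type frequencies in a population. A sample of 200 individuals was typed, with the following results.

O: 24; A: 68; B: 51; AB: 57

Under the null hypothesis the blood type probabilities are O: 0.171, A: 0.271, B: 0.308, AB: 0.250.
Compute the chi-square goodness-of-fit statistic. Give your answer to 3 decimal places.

9.360

Expected counts E_i = n·p_i: 200×0.171 = 34.2, 200×0.271 = 54.2, 200×0.308 = 61.6, 200×0.250 = 50.
cat         O        E   (O−E)²/E
O          24     34.2     3.0421
A          68     54.2     3.5137
B          51     61.6     1.8240
AB         57       50     0.9800
Sum = 9.360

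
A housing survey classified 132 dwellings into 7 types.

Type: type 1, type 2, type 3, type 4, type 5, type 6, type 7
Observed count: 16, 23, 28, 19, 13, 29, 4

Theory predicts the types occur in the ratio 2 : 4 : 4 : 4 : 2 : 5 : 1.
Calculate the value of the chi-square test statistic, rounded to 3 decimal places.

Ratio total = 22. Expected counts: 132×2/22 = 12, 132×4/22 = 24, 132×4/22 = 24, 132×4/22 = 24, 132×2/22 = 12, 132×5/22 = 30, 132×1/22 = 6.
cat         O        E   (O−E)²/E
type 1     16       12     1.3333
type 2     23       24     0.0417
type 3     28       24     0.6667
type 4     19       24     1.0417
type 5     13       12     0.0833
type 6     29       30     0.0333
type 7      4        6     0.6667
Sum = 3.867

3.867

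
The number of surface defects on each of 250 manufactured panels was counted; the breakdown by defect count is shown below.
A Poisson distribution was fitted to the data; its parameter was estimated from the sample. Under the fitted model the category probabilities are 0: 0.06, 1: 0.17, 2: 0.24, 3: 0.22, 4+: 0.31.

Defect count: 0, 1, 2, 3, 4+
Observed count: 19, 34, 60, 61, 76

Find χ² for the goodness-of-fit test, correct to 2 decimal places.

3.45

Expected counts E_i = n·p_i: 250×0.06 = 15, 250×0.17 = 42.5, 250×0.24 = 60, 250×0.22 = 55, 250×0.31 = 77.5.
χ² = (19−15)²/15 + (34−42.5)²/42.5 + (60−60)²/60 + (61−55)²/55 + (76−77.5)²/77.5
   = 1.067 + 1.700 + 0.000 + 0.655 + 0.029
Sum = 3.45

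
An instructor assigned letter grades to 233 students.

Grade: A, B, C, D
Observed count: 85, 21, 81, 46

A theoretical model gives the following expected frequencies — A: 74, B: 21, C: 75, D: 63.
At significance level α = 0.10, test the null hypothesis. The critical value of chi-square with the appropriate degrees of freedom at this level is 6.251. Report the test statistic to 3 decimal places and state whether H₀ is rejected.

χ² = (85−74)²/74 + (21−21)²/21 + (81−75)²/75 + (46−63)²/63
   = 1.6351 + 0.0000 + 0.4800 + 4.5873
Sum = 6.702
df = 3. Since 6.702 > 6.251, we reject H₀.

6.702; reject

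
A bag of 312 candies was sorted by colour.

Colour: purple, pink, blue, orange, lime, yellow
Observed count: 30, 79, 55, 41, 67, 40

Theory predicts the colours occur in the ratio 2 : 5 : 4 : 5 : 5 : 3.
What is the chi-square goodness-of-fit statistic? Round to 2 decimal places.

Ratio total = 24. Expected counts: 312×2/24 = 26, 312×5/24 = 65, 312×4/24 = 52, 312×5/24 = 65, 312×5/24 = 65, 312×3/24 = 39.
purple: (30 − 26)²/26 = 16/26 = 0.615
pink: (79 − 65)²/65 = 196/65 = 3.015
blue: (55 − 52)²/52 = 9/52 = 0.173
orange: (41 − 65)²/65 = 576/65 = 8.862
lime: (67 − 65)²/65 = 4/65 = 0.062
yellow: (40 − 39)²/39 = 1/39 = 0.026
Sum = 12.75

12.75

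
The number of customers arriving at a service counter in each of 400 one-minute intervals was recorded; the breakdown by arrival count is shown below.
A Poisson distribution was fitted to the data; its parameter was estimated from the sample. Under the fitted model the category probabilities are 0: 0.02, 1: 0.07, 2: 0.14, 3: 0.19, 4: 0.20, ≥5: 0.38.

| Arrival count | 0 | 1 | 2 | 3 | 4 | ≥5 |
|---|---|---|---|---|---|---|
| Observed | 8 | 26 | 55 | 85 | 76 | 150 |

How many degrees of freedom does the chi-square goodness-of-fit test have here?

4

There are k = 6 categories and 1 parameter estimated from the data, so df = 6 − 1 − 1 = 4.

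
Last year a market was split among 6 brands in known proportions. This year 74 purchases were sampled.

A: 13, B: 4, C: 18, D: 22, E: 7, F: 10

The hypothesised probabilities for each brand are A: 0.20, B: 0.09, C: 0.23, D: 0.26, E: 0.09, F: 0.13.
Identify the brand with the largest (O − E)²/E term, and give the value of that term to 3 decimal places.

B, 1.062

Expected counts E_i = n·p_i: 74×0.20 = 14.8, 74×0.09 = 6.66, 74×0.23 = 17.02, 74×0.26 = 19.24, 74×0.09 = 6.66, 74×0.13 = 9.62.
cat         O        E   (O−E)²/E
A          13     14.8     0.2189
B           4     6.66     1.0624
C          18    17.02     0.0564
D          22    19.24     0.3959
E           7     6.66     0.0174
F          10     9.62     0.0150
The largest term is for B: 1.062.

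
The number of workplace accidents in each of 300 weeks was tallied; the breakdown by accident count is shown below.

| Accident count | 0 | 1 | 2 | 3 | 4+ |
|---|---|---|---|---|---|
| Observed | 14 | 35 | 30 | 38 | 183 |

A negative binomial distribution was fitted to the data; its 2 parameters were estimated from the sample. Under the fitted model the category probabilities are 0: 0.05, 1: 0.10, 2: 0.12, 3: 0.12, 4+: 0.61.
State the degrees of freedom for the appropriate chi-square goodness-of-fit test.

2

There are k = 5 categories and 2 parameters estimated from the data, so df = 5 − 1 − 2 = 2.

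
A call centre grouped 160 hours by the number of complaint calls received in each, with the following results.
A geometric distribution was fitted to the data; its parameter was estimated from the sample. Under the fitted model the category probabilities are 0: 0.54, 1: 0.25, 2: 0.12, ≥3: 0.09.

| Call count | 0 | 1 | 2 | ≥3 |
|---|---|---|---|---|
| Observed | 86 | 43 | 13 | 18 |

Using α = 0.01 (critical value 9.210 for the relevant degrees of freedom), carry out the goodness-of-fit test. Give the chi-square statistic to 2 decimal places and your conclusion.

Expected counts E_i = n·p_i: 160×0.54 = 86.4, 160×0.25 = 40, 160×0.12 = 19.2, 160×0.09 = 14.4.
χ² = (86−86.4)²/86.4 + (43−40)²/40 + (13−19.2)²/19.2 + (18−14.4)²/14.4
   = 0.002 + 0.225 + 2.002 + 0.900
Sum = 3.13
df = 2. Since 3.13 < 9.210, we do not reject H₀.

3.13; do not reject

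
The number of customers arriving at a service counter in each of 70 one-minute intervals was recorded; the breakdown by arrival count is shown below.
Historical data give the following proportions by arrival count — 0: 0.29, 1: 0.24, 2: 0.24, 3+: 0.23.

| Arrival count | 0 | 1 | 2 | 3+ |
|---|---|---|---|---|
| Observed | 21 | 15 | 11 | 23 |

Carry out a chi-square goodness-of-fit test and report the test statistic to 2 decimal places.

Expected counts E_i = n·p_i: 70×0.29 = 20.3, 70×0.24 = 16.8, 70×0.24 = 16.8, 70×0.23 = 16.1.
0: (21 − 20.3)²/20.3 = 0.49/20.3 = 0.024
1: (15 − 16.8)²/16.8 = 3.24/16.8 = 0.193
2: (11 − 16.8)²/16.8 = 33.64/16.8 = 2.002
3+: (23 − 16.1)²/16.1 = 47.61/16.1 = 2.957
Sum = 5.18

5.18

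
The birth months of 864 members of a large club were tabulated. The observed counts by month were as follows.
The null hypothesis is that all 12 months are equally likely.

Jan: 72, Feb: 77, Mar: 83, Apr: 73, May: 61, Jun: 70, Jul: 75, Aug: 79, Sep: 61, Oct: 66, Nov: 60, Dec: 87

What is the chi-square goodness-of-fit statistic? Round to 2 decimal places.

11.89

Expected count for each of the 12 categories: 864/12 = 72.
χ² = (72−72)²/72 + (77−72)²/72 + (83−72)²/72 + (73−72)²/72 + (61−72)²/72 + (70−72)²/72 + (75−72)²/72 + (79−72)²/72 + (61−72)²/72 + (66−72)²/72 + (60−72)²/72 + (87−72)²/72
   = 0.000 + 0.347 + 1.681 + 0.014 + 1.681 + 0.056 + 0.125 + 0.681 + 1.681 + 0.500 + 2.000 + 3.125
Sum = 11.89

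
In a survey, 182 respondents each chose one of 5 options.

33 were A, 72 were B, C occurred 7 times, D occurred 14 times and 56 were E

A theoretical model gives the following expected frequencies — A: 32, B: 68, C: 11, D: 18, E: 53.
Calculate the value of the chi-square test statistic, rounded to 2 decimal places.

χ² = (33−32)²/32 + (72−68)²/68 + (7−11)²/11 + (14−18)²/18 + (56−53)²/53
   = 0.031 + 0.235 + 1.455 + 0.889 + 0.170
Sum = 2.78

2.78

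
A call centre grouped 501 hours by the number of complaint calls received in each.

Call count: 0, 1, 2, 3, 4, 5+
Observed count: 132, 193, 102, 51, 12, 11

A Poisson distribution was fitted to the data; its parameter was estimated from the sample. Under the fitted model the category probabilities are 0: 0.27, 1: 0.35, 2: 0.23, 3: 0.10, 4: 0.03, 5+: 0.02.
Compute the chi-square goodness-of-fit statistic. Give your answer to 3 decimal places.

4.097

Expected counts E_i = n·p_i: 501×0.27 = 135.27, 501×0.35 = 175.35, 501×0.23 = 115.23, 501×0.10 = 50.1, 501×0.03 = 15.03, 501×0.02 = 10.02.
0: (132 − 135.27)²/135.27 = 10.6929/135.27 = 0.0790
1: (193 − 175.35)²/175.35 = 311.5225/175.35 = 1.7766
2: (102 − 115.23)²/115.23 = 175.0329/115.23 = 1.5190
3: (51 − 50.1)²/50.1 = 0.81/50.1 = 0.0162
4: (12 − 15.03)²/15.03 = 9.1809/15.03 = 0.6108
5+: (11 − 10.02)²/10.02 = 0.9604/10.02 = 0.0958
Sum = 4.097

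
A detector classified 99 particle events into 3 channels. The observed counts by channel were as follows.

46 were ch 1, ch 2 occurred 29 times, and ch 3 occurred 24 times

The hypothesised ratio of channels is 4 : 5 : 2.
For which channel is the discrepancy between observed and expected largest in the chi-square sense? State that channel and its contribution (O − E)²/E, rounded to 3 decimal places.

ch 2, 5.689

Ratio total = 11. Expected counts: 99×4/11 = 36, 99×5/11 = 45, 99×2/11 = 18.
cat         O        E   (O−E)²/E
ch 1       46       36     2.7778
ch 2       29       45     5.6889
ch 3       24       18     2.0000
The largest term is for ch 2: 5.689.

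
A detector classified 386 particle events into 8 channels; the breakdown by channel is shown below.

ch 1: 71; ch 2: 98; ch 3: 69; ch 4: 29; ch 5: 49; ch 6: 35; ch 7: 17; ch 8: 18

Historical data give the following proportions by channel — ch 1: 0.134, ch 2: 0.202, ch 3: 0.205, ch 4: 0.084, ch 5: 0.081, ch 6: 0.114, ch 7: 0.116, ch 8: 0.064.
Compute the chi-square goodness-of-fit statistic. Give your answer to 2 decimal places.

44.94

Expected counts E_i = n·p_i: 386×0.134 = 51.724, 386×0.202 = 77.972, 386×0.205 = 79.13, 386×0.084 = 32.424, 386×0.081 = 31.266, 386×0.114 = 44.004, 386×0.116 = 44.776, 386×0.064 = 24.704.
ch 1: (71 − 51.724)²/51.724 = 371.564176/51.724 = 7.184
ch 2: (98 − 77.972)²/77.972 = 401.120784/77.972 = 5.144
ch 3: (69 − 79.13)²/79.13 = 102.6169/79.13 = 1.297
ch 4: (29 − 32.424)²/32.424 = 11.723776/32.424 = 0.362
ch 5: (49 − 31.266)²/31.266 = 314.494756/31.266 = 10.059
ch 6: (35 − 44.004)²/44.004 = 81.072016/44.004 = 1.842
ch 7: (17 − 44.776)²/44.776 = 771.506176/44.776 = 17.230
ch 8: (18 − 24.704)²/24.704 = 44.943616/24.704 = 1.819
Sum = 44.94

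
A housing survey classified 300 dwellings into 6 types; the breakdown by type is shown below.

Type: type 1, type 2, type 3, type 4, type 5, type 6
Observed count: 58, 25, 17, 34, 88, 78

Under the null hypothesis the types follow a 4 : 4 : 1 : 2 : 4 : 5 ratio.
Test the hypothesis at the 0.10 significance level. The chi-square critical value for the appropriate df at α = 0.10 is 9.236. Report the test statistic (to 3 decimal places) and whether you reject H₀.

Ratio total = 20. Expected counts: 300×4/20 = 60, 300×4/20 = 60, 300×1/20 = 15, 300×2/20 = 30, 300×4/20 = 60, 300×5/20 = 75.
type 1: (58 − 60)²/60 = 4/60 = 0.0667
type 2: (25 − 60)²/60 = 1225/60 = 20.4167
type 3: (17 − 15)²/15 = 4/15 = 0.2667
type 4: (34 − 30)²/30 = 16/30 = 0.5333
type 5: (88 − 60)²/60 = 784/60 = 13.0667
type 6: (78 − 75)²/75 = 9/75 = 0.1200
Sum = 34.470
df = 5. Since 34.470 > 9.236, we reject H₀.

34.470; reject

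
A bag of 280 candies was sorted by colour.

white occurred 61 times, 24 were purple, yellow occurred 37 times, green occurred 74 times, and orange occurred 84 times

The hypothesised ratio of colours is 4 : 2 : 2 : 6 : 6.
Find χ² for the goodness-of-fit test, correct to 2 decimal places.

Ratio total = 20. Expected counts: 280×4/20 = 56, 280×2/20 = 28, 280×2/20 = 28, 280×6/20 = 84, 280×6/20 = 84.
white: (61 − 56)²/56 = 25/56 = 0.446
purple: (24 − 28)²/28 = 16/28 = 0.571
yellow: (37 − 28)²/28 = 81/28 = 2.893
green: (74 − 84)²/84 = 100/84 = 1.190
orange: (84 − 84)²/84 = 0/84 = 0.000
Sum = 5.10

5.10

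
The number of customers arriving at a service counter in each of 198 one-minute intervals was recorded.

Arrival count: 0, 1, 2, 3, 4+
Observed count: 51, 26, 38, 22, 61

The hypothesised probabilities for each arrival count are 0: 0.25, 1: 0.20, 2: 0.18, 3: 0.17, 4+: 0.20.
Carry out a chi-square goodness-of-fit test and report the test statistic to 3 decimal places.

Expected counts E_i = n·p_i: 198×0.25 = 49.5, 198×0.20 = 39.6, 198×0.18 = 35.64, 198×0.17 = 33.66, 198×0.20 = 39.6.
χ² = (51−49.5)²/49.5 + (26−39.6)²/39.6 + (38−35.64)²/35.64 + (22−33.66)²/33.66 + (61−39.6)²/39.6
   = 0.0455 + 4.6707 + 0.1563 + 4.0391 + 11.5646
Sum = 20.476

20.476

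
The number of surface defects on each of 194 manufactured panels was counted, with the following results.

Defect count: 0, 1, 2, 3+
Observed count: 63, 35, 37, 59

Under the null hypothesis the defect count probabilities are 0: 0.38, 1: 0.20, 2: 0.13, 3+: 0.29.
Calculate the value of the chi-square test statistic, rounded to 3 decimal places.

7.567

Expected counts E_i = n·p_i: 194×0.38 = 73.72, 194×0.20 = 38.8, 194×0.13 = 25.22, 194×0.29 = 56.26.
0: (63 − 73.72)²/73.72 = 114.9184/73.72 = 1.5588
1: (35 − 38.8)²/38.8 = 14.44/38.8 = 0.3722
2: (37 − 25.22)²/25.22 = 138.7684/25.22 = 5.5023
3+: (59 − 56.26)²/56.26 = 7.5076/56.26 = 0.1334
Sum = 7.567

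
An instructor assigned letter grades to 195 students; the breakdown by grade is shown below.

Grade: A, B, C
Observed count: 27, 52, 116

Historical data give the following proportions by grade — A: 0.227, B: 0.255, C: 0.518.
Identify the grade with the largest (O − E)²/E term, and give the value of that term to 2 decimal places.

Expected counts E_i = n·p_i: 195×0.227 = 44.265, 195×0.255 = 49.725, 195×0.518 = 101.01.
χ² = (27−44.265)²/44.265 + (52−49.725)²/49.725 + (116−101.01)²/101.01
   = 6.734 + 0.104 + 2.225
The largest term is for A: 6.73.

A, 6.73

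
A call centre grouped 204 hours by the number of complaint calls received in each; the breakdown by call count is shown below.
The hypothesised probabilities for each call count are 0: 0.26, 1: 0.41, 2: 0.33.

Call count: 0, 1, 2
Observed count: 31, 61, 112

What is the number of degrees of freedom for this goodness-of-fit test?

2

There are k = 3 categories and no parameters were estimated from the data, so df = 3 − 1 = 2.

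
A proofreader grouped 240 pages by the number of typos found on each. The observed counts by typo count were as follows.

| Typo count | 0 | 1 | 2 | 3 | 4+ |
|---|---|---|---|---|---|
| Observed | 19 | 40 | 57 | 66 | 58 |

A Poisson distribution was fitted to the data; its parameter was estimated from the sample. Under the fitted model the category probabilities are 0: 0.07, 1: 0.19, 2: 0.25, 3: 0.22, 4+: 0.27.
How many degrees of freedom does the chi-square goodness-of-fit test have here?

3

There are k = 5 categories and 1 parameter estimated from the data, so df = 5 − 1 − 1 = 3.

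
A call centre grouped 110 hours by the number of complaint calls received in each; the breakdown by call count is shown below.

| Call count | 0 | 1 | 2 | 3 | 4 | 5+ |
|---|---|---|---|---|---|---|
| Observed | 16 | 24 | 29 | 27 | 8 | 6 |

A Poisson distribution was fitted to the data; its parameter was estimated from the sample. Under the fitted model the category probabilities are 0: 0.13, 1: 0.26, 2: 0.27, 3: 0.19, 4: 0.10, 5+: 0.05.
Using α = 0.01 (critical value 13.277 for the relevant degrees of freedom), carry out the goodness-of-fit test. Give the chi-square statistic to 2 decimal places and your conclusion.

Expected counts E_i = n·p_i: 110×0.13 = 14.3, 110×0.26 = 28.6, 110×0.27 = 29.7, 110×0.19 = 20.9, 110×0.10 = 11, 110×0.05 = 5.5.
cat         O        E   (O−E)²/E
0          16     14.3      0.202
1          24     28.6      0.740
2          29     29.7      0.016
3          27     20.9      1.780
4           8       11      0.818
5+          6      5.5      0.045
Sum = 3.60
df = 4. Since 3.60 < 13.277, we do not reject H₀.

3.60; do not reject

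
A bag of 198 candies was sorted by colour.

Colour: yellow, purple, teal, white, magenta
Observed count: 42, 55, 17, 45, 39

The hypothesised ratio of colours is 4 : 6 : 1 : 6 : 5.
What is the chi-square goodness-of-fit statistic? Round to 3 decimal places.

10.430

Ratio total = 22. Expected counts: 198×4/22 = 36, 198×6/22 = 54, 198×1/22 = 9, 198×6/22 = 54, 198×5/22 = 45.
χ² = (42−36)²/36 + (55−54)²/54 + (17−9)²/9 + (45−54)²/54 + (39−45)²/45
   = 1.0000 + 0.0185 + 7.1111 + 1.5000 + 0.8000
Sum = 10.430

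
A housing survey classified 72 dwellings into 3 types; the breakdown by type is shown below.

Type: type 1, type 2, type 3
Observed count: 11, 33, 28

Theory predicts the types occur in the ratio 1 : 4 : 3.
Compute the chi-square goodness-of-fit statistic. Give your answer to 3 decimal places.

Ratio total = 8. Expected counts: 72×1/8 = 9, 72×4/8 = 36, 72×3/8 = 27.
type 1: (11 − 9)²/9 = 4/9 = 0.4444
type 2: (33 − 36)²/36 = 9/36 = 0.2500
type 3: (28 − 27)²/27 = 1/27 = 0.0370
Sum = 0.731

0.731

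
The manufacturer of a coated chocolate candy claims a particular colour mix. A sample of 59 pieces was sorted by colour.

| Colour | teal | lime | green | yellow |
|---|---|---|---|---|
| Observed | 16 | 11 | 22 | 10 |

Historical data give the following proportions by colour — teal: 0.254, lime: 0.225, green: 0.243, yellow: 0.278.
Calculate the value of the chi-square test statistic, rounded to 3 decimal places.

7.053

Expected counts E_i = n·p_i: 59×0.254 = 14.986, 59×0.225 = 13.275, 59×0.243 = 14.337, 59×0.278 = 16.402.
cat         O        E   (O−E)²/E
teal       16   14.986     0.0686
lime       11   13.275     0.3899
green      22   14.337     4.0958
yellow     10   16.402     2.4988
Sum = 7.053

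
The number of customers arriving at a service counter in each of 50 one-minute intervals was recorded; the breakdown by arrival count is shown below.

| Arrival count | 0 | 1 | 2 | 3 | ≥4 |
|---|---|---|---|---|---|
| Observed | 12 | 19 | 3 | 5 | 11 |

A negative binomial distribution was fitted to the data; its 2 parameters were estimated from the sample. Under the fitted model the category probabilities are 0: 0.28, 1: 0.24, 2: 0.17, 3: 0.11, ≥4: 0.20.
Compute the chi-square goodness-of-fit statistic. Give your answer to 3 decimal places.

8.073

Expected counts E_i = n·p_i: 50×0.28 = 14, 50×0.24 = 12, 50×0.17 = 8.5, 50×0.11 = 5.5, 50×0.20 = 10.
0: (12 − 14)²/14 = 4/14 = 0.2857
1: (19 − 12)²/12 = 49/12 = 4.0833
2: (3 − 8.5)²/8.5 = 30.25/8.5 = 3.5588
3: (5 − 5.5)²/5.5 = 0.25/5.5 = 0.0455
≥4: (11 − 10)²/10 = 1/10 = 0.1000
Sum = 8.073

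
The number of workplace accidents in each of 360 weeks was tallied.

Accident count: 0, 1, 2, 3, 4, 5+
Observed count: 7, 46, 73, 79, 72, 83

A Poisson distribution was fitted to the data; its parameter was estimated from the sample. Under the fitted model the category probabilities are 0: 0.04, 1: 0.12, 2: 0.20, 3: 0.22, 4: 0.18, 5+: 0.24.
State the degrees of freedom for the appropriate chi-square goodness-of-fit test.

4

There are k = 6 categories and 1 parameter estimated from the data, so df = 6 − 1 − 1 = 4.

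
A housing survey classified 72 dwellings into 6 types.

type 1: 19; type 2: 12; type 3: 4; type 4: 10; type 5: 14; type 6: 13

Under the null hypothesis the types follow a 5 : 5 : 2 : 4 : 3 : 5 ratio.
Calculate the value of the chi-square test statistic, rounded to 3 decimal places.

5.711

Ratio total = 24. Expected counts: 72×5/24 = 15, 72×5/24 = 15, 72×2/24 = 6, 72×4/24 = 12, 72×3/24 = 9, 72×5/24 = 15.
χ² = (19−15)²/15 + (12−15)²/15 + (4−6)²/6 + (10−12)²/12 + (14−9)²/9 + (13−15)²/15
   = 1.0667 + 0.6000 + 0.6667 + 0.3333 + 2.7778 + 0.2667
Sum = 5.711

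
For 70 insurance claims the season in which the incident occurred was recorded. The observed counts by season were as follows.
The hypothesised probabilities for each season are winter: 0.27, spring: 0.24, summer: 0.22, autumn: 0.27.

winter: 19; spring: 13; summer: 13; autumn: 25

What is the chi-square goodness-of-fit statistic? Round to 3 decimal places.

Expected counts E_i = n·p_i: 70×0.27 = 18.9, 70×0.24 = 16.8, 70×0.22 = 15.4, 70×0.27 = 18.9.
winter: (19 − 18.9)²/18.9 = 0.01/18.9 = 0.0005
spring: (13 − 16.8)²/16.8 = 14.44/16.8 = 0.8595
summer: (13 − 15.4)²/15.4 = 5.76/15.4 = 0.3740
autumn: (25 − 18.9)²/18.9 = 37.21/18.9 = 1.9688
Sum = 3.203

3.203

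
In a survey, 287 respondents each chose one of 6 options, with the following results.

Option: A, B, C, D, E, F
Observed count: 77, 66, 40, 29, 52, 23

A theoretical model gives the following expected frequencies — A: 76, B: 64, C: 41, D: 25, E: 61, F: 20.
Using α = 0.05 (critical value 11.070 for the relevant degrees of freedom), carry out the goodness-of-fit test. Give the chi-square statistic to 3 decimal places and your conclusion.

2.518; do not reject

A: (77 − 76)²/76 = 1/76 = 0.0132
B: (66 − 64)²/64 = 4/64 = 0.0625
C: (40 − 41)²/41 = 1/41 = 0.0244
D: (29 − 25)²/25 = 16/25 = 0.6400
E: (52 − 61)²/61 = 81/61 = 1.3279
F: (23 − 20)²/20 = 9/20 = 0.4500
Sum = 2.518
df = 5. Since 2.518 < 11.070, we do not reject H₀.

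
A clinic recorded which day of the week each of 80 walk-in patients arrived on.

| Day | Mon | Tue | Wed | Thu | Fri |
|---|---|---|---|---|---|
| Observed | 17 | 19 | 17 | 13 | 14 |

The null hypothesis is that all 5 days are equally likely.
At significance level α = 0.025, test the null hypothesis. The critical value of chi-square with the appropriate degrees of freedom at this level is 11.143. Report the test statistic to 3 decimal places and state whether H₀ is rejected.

Under H₀ each category has probability 1/5, so each expected count is 80/5 = 16.
Mon: (17 − 16)²/16 = 1/16 = 0.0625
Tue: (19 − 16)²/16 = 9/16 = 0.5625
Wed: (17 − 16)²/16 = 1/16 = 0.0625
Thu: (13 − 16)²/16 = 9/16 = 0.5625
Fri: (14 − 16)²/16 = 4/16 = 0.2500
Sum = 1.500
df = 4. Since 1.500 < 11.143, we do not reject H₀.

1.500; do not reject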